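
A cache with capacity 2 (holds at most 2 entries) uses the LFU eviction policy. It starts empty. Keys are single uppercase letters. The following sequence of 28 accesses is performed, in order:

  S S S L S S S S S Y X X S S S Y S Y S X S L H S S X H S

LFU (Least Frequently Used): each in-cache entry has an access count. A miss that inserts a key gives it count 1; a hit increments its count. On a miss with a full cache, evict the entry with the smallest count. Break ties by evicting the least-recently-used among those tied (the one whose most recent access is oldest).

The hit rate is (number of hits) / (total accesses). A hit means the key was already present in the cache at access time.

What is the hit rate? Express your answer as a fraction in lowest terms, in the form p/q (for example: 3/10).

Answer: 9/14

Derivation:
LFU simulation (capacity=2):
  1. access S: MISS. Cache: [S(c=1)]
  2. access S: HIT, count now 2. Cache: [S(c=2)]
  3. access S: HIT, count now 3. Cache: [S(c=3)]
  4. access L: MISS. Cache: [L(c=1) S(c=3)]
  5. access S: HIT, count now 4. Cache: [L(c=1) S(c=4)]
  6. access S: HIT, count now 5. Cache: [L(c=1) S(c=5)]
  7. access S: HIT, count now 6. Cache: [L(c=1) S(c=6)]
  8. access S: HIT, count now 7. Cache: [L(c=1) S(c=7)]
  9. access S: HIT, count now 8. Cache: [L(c=1) S(c=8)]
  10. access Y: MISS, evict L(c=1). Cache: [Y(c=1) S(c=8)]
  11. access X: MISS, evict Y(c=1). Cache: [X(c=1) S(c=8)]
  12. access X: HIT, count now 2. Cache: [X(c=2) S(c=8)]
  13. access S: HIT, count now 9. Cache: [X(c=2) S(c=9)]
  14. access S: HIT, count now 10. Cache: [X(c=2) S(c=10)]
  15. access S: HIT, count now 11. Cache: [X(c=2) S(c=11)]
  16. access Y: MISS, evict X(c=2). Cache: [Y(c=1) S(c=11)]
  17. access S: HIT, count now 12. Cache: [Y(c=1) S(c=12)]
  18. access Y: HIT, count now 2. Cache: [Y(c=2) S(c=12)]
  19. access S: HIT, count now 13. Cache: [Y(c=2) S(c=13)]
  20. access X: MISS, evict Y(c=2). Cache: [X(c=1) S(c=13)]
  21. access S: HIT, count now 14. Cache: [X(c=1) S(c=14)]
  22. access L: MISS, evict X(c=1). Cache: [L(c=1) S(c=14)]
  23. access H: MISS, evict L(c=1). Cache: [H(c=1) S(c=14)]
  24. access S: HIT, count now 15. Cache: [H(c=1) S(c=15)]
  25. access S: HIT, count now 16. Cache: [H(c=1) S(c=16)]
  26. access X: MISS, evict H(c=1). Cache: [X(c=1) S(c=16)]
  27. access H: MISS, evict X(c=1). Cache: [H(c=1) S(c=16)]
  28. access S: HIT, count now 17. Cache: [H(c=1) S(c=17)]
Total: 18 hits, 10 misses, 8 evictions

Hit rate = 18/28 = 9/14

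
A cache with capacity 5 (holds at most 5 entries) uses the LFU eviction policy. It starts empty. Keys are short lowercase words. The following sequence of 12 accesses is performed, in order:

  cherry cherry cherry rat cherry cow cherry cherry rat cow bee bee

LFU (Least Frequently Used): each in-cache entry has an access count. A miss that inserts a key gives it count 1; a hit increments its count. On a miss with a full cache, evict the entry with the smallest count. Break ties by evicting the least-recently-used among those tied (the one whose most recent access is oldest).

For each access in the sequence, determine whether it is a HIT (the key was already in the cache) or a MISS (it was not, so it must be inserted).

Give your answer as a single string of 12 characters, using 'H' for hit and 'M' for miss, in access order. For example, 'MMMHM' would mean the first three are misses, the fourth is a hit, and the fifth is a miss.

Answer: MHHMHMHHHHMH

Derivation:
LFU simulation (capacity=5):
  1. access cherry: MISS. Cache: [cherry(c=1)]
  2. access cherry: HIT, count now 2. Cache: [cherry(c=2)]
  3. access cherry: HIT, count now 3. Cache: [cherry(c=3)]
  4. access rat: MISS. Cache: [rat(c=1) cherry(c=3)]
  5. access cherry: HIT, count now 4. Cache: [rat(c=1) cherry(c=4)]
  6. access cow: MISS. Cache: [rat(c=1) cow(c=1) cherry(c=4)]
  7. access cherry: HIT, count now 5. Cache: [rat(c=1) cow(c=1) cherry(c=5)]
  8. access cherry: HIT, count now 6. Cache: [rat(c=1) cow(c=1) cherry(c=6)]
  9. access rat: HIT, count now 2. Cache: [cow(c=1) rat(c=2) cherry(c=6)]
  10. access cow: HIT, count now 2. Cache: [rat(c=2) cow(c=2) cherry(c=6)]
  11. access bee: MISS. Cache: [bee(c=1) rat(c=2) cow(c=2) cherry(c=6)]
  12. access bee: HIT, count now 2. Cache: [rat(c=2) cow(c=2) bee(c=2) cherry(c=6)]
Total: 8 hits, 4 misses, 0 evictions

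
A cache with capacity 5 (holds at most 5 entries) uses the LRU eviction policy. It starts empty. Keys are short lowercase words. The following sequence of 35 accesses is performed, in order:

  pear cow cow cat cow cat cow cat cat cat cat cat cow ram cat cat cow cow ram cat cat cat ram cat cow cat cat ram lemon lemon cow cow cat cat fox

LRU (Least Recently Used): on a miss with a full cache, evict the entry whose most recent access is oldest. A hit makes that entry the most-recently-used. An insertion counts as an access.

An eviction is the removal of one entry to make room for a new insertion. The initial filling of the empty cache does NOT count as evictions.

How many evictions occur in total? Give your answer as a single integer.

LRU simulation (capacity=5):
  1. access pear: MISS. Cache (LRU->MRU): [pear]
  2. access cow: MISS. Cache (LRU->MRU): [pear cow]
  3. access cow: HIT. Cache (LRU->MRU): [pear cow]
  4. access cat: MISS. Cache (LRU->MRU): [pear cow cat]
  5. access cow: HIT. Cache (LRU->MRU): [pear cat cow]
  6. access cat: HIT. Cache (LRU->MRU): [pear cow cat]
  7. access cow: HIT. Cache (LRU->MRU): [pear cat cow]
  8. access cat: HIT. Cache (LRU->MRU): [pear cow cat]
  9. access cat: HIT. Cache (LRU->MRU): [pear cow cat]
  10. access cat: HIT. Cache (LRU->MRU): [pear cow cat]
  11. access cat: HIT. Cache (LRU->MRU): [pear cow cat]
  12. access cat: HIT. Cache (LRU->MRU): [pear cow cat]
  13. access cow: HIT. Cache (LRU->MRU): [pear cat cow]
  14. access ram: MISS. Cache (LRU->MRU): [pear cat cow ram]
  15. access cat: HIT. Cache (LRU->MRU): [pear cow ram cat]
  16. access cat: HIT. Cache (LRU->MRU): [pear cow ram cat]
  17. access cow: HIT. Cache (LRU->MRU): [pear ram cat cow]
  18. access cow: HIT. Cache (LRU->MRU): [pear ram cat cow]
  19. access ram: HIT. Cache (LRU->MRU): [pear cat cow ram]
  20. access cat: HIT. Cache (LRU->MRU): [pear cow ram cat]
  21. access cat: HIT. Cache (LRU->MRU): [pear cow ram cat]
  22. access cat: HIT. Cache (LRU->MRU): [pear cow ram cat]
  23. access ram: HIT. Cache (LRU->MRU): [pear cow cat ram]
  24. access cat: HIT. Cache (LRU->MRU): [pear cow ram cat]
  25. access cow: HIT. Cache (LRU->MRU): [pear ram cat cow]
  26. access cat: HIT. Cache (LRU->MRU): [pear ram cow cat]
  27. access cat: HIT. Cache (LRU->MRU): [pear ram cow cat]
  28. access ram: HIT. Cache (LRU->MRU): [pear cow cat ram]
  29. access lemon: MISS. Cache (LRU->MRU): [pear cow cat ram lemon]
  30. access lemon: HIT. Cache (LRU->MRU): [pear cow cat ram lemon]
  31. access cow: HIT. Cache (LRU->MRU): [pear cat ram lemon cow]
  32. access cow: HIT. Cache (LRU->MRU): [pear cat ram lemon cow]
  33. access cat: HIT. Cache (LRU->MRU): [pear ram lemon cow cat]
  34. access cat: HIT. Cache (LRU->MRU): [pear ram lemon cow cat]
  35. access fox: MISS, evict pear. Cache (LRU->MRU): [ram lemon cow cat fox]
Total: 29 hits, 6 misses, 1 evictions

Answer: 1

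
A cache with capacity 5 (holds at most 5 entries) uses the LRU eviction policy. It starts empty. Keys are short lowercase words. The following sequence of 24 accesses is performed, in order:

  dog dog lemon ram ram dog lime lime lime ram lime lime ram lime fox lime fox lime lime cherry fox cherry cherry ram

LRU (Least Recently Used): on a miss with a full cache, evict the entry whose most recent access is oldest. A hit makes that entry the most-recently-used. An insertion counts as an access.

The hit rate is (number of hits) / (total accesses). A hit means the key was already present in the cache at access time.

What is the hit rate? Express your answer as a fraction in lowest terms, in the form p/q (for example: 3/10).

LRU simulation (capacity=5):
  1. access dog: MISS. Cache (LRU->MRU): [dog]
  2. access dog: HIT. Cache (LRU->MRU): [dog]
  3. access lemon: MISS. Cache (LRU->MRU): [dog lemon]
  4. access ram: MISS. Cache (LRU->MRU): [dog lemon ram]
  5. access ram: HIT. Cache (LRU->MRU): [dog lemon ram]
  6. access dog: HIT. Cache (LRU->MRU): [lemon ram dog]
  7. access lime: MISS. Cache (LRU->MRU): [lemon ram dog lime]
  8. access lime: HIT. Cache (LRU->MRU): [lemon ram dog lime]
  9. access lime: HIT. Cache (LRU->MRU): [lemon ram dog lime]
  10. access ram: HIT. Cache (LRU->MRU): [lemon dog lime ram]
  11. access lime: HIT. Cache (LRU->MRU): [lemon dog ram lime]
  12. access lime: HIT. Cache (LRU->MRU): [lemon dog ram lime]
  13. access ram: HIT. Cache (LRU->MRU): [lemon dog lime ram]
  14. access lime: HIT. Cache (LRU->MRU): [lemon dog ram lime]
  15. access fox: MISS. Cache (LRU->MRU): [lemon dog ram lime fox]
  16. access lime: HIT. Cache (LRU->MRU): [lemon dog ram fox lime]
  17. access fox: HIT. Cache (LRU->MRU): [lemon dog ram lime fox]
  18. access lime: HIT. Cache (LRU->MRU): [lemon dog ram fox lime]
  19. access lime: HIT. Cache (LRU->MRU): [lemon dog ram fox lime]
  20. access cherry: MISS, evict lemon. Cache (LRU->MRU): [dog ram fox lime cherry]
  21. access fox: HIT. Cache (LRU->MRU): [dog ram lime cherry fox]
  22. access cherry: HIT. Cache (LRU->MRU): [dog ram lime fox cherry]
  23. access cherry: HIT. Cache (LRU->MRU): [dog ram lime fox cherry]
  24. access ram: HIT. Cache (LRU->MRU): [dog lime fox cherry ram]
Total: 18 hits, 6 misses, 1 evictions

Hit rate = 18/24 = 3/4

Answer: 3/4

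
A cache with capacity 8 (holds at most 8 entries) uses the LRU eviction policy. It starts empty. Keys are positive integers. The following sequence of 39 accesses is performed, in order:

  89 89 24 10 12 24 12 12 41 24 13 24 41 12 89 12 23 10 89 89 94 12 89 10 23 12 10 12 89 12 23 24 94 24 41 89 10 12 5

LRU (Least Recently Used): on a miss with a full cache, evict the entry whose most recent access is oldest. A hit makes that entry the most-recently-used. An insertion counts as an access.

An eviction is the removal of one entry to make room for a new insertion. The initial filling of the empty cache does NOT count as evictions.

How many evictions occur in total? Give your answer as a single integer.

LRU simulation (capacity=8):
  1. access 89: MISS. Cache (LRU->MRU): [89]
  2. access 89: HIT. Cache (LRU->MRU): [89]
  3. access 24: MISS. Cache (LRU->MRU): [89 24]
  4. access 10: MISS. Cache (LRU->MRU): [89 24 10]
  5. access 12: MISS. Cache (LRU->MRU): [89 24 10 12]
  6. access 24: HIT. Cache (LRU->MRU): [89 10 12 24]
  7. access 12: HIT. Cache (LRU->MRU): [89 10 24 12]
  8. access 12: HIT. Cache (LRU->MRU): [89 10 24 12]
  9. access 41: MISS. Cache (LRU->MRU): [89 10 24 12 41]
  10. access 24: HIT. Cache (LRU->MRU): [89 10 12 41 24]
  11. access 13: MISS. Cache (LRU->MRU): [89 10 12 41 24 13]
  12. access 24: HIT. Cache (LRU->MRU): [89 10 12 41 13 24]
  13. access 41: HIT. Cache (LRU->MRU): [89 10 12 13 24 41]
  14. access 12: HIT. Cache (LRU->MRU): [89 10 13 24 41 12]
  15. access 89: HIT. Cache (LRU->MRU): [10 13 24 41 12 89]
  16. access 12: HIT. Cache (LRU->MRU): [10 13 24 41 89 12]
  17. access 23: MISS. Cache (LRU->MRU): [10 13 24 41 89 12 23]
  18. access 10: HIT. Cache (LRU->MRU): [13 24 41 89 12 23 10]
  19. access 89: HIT. Cache (LRU->MRU): [13 24 41 12 23 10 89]
  20. access 89: HIT. Cache (LRU->MRU): [13 24 41 12 23 10 89]
  21. access 94: MISS. Cache (LRU->MRU): [13 24 41 12 23 10 89 94]
  22. access 12: HIT. Cache (LRU->MRU): [13 24 41 23 10 89 94 12]
  23. access 89: HIT. Cache (LRU->MRU): [13 24 41 23 10 94 12 89]
  24. access 10: HIT. Cache (LRU->MRU): [13 24 41 23 94 12 89 10]
  25. access 23: HIT. Cache (LRU->MRU): [13 24 41 94 12 89 10 23]
  26. access 12: HIT. Cache (LRU->MRU): [13 24 41 94 89 10 23 12]
  27. access 10: HIT. Cache (LRU->MRU): [13 24 41 94 89 23 12 10]
  28. access 12: HIT. Cache (LRU->MRU): [13 24 41 94 89 23 10 12]
  29. access 89: HIT. Cache (LRU->MRU): [13 24 41 94 23 10 12 89]
  30. access 12: HIT. Cache (LRU->MRU): [13 24 41 94 23 10 89 12]
  31. access 23: HIT. Cache (LRU->MRU): [13 24 41 94 10 89 12 23]
  32. access 24: HIT. Cache (LRU->MRU): [13 41 94 10 89 12 23 24]
  33. access 94: HIT. Cache (LRU->MRU): [13 41 10 89 12 23 24 94]
  34. access 24: HIT. Cache (LRU->MRU): [13 41 10 89 12 23 94 24]
  35. access 41: HIT. Cache (LRU->MRU): [13 10 89 12 23 94 24 41]
  36. access 89: HIT. Cache (LRU->MRU): [13 10 12 23 94 24 41 89]
  37. access 10: HIT. Cache (LRU->MRU): [13 12 23 94 24 41 89 10]
  38. access 12: HIT. Cache (LRU->MRU): [13 23 94 24 41 89 10 12]
  39. access 5: MISS, evict 13. Cache (LRU->MRU): [23 94 24 41 89 10 12 5]
Total: 30 hits, 9 misses, 1 evictions

Answer: 1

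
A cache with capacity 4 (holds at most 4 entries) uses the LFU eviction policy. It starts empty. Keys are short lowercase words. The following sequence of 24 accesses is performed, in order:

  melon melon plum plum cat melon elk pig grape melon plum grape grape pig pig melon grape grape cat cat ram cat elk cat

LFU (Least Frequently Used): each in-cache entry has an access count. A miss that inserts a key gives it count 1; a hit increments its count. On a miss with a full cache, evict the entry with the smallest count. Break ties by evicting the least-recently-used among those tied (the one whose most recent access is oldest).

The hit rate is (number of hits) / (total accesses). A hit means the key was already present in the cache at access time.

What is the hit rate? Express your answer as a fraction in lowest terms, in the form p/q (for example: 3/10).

LFU simulation (capacity=4):
  1. access melon: MISS. Cache: [melon(c=1)]
  2. access melon: HIT, count now 2. Cache: [melon(c=2)]
  3. access plum: MISS. Cache: [plum(c=1) melon(c=2)]
  4. access plum: HIT, count now 2. Cache: [melon(c=2) plum(c=2)]
  5. access cat: MISS. Cache: [cat(c=1) melon(c=2) plum(c=2)]
  6. access melon: HIT, count now 3. Cache: [cat(c=1) plum(c=2) melon(c=3)]
  7. access elk: MISS. Cache: [cat(c=1) elk(c=1) plum(c=2) melon(c=3)]
  8. access pig: MISS, evict cat(c=1). Cache: [elk(c=1) pig(c=1) plum(c=2) melon(c=3)]
  9. access grape: MISS, evict elk(c=1). Cache: [pig(c=1) grape(c=1) plum(c=2) melon(c=3)]
  10. access melon: HIT, count now 4. Cache: [pig(c=1) grape(c=1) plum(c=2) melon(c=4)]
  11. access plum: HIT, count now 3. Cache: [pig(c=1) grape(c=1) plum(c=3) melon(c=4)]
  12. access grape: HIT, count now 2. Cache: [pig(c=1) grape(c=2) plum(c=3) melon(c=4)]
  13. access grape: HIT, count now 3. Cache: [pig(c=1) plum(c=3) grape(c=3) melon(c=4)]
  14. access pig: HIT, count now 2. Cache: [pig(c=2) plum(c=3) grape(c=3) melon(c=4)]
  15. access pig: HIT, count now 3. Cache: [plum(c=3) grape(c=3) pig(c=3) melon(c=4)]
  16. access melon: HIT, count now 5. Cache: [plum(c=3) grape(c=3) pig(c=3) melon(c=5)]
  17. access grape: HIT, count now 4. Cache: [plum(c=3) pig(c=3) grape(c=4) melon(c=5)]
  18. access grape: HIT, count now 5. Cache: [plum(c=3) pig(c=3) melon(c=5) grape(c=5)]
  19. access cat: MISS, evict plum(c=3). Cache: [cat(c=1) pig(c=3) melon(c=5) grape(c=5)]
  20. access cat: HIT, count now 2. Cache: [cat(c=2) pig(c=3) melon(c=5) grape(c=5)]
  21. access ram: MISS, evict cat(c=2). Cache: [ram(c=1) pig(c=3) melon(c=5) grape(c=5)]
  22. access cat: MISS, evict ram(c=1). Cache: [cat(c=1) pig(c=3) melon(c=5) grape(c=5)]
  23. access elk: MISS, evict cat(c=1). Cache: [elk(c=1) pig(c=3) melon(c=5) grape(c=5)]
  24. access cat: MISS, evict elk(c=1). Cache: [cat(c=1) pig(c=3) melon(c=5) grape(c=5)]
Total: 13 hits, 11 misses, 7 evictions

Hit rate = 13/24

Answer: 13/24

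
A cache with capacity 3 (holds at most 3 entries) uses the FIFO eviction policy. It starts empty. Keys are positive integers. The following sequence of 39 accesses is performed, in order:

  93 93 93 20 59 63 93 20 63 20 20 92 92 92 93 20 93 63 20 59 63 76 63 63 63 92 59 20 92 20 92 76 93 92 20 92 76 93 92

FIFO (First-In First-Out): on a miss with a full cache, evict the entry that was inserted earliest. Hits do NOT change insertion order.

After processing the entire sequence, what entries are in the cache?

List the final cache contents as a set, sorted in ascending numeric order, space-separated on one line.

FIFO simulation (capacity=3):
  1. access 93: MISS. Cache (old->new): [93]
  2. access 93: HIT. Cache (old->new): [93]
  3. access 93: HIT. Cache (old->new): [93]
  4. access 20: MISS. Cache (old->new): [93 20]
  5. access 59: MISS. Cache (old->new): [93 20 59]
  6. access 63: MISS, evict 93. Cache (old->new): [20 59 63]
  7. access 93: MISS, evict 20. Cache (old->new): [59 63 93]
  8. access 20: MISS, evict 59. Cache (old->new): [63 93 20]
  9. access 63: HIT. Cache (old->new): [63 93 20]
  10. access 20: HIT. Cache (old->new): [63 93 20]
  11. access 20: HIT. Cache (old->new): [63 93 20]
  12. access 92: MISS, evict 63. Cache (old->new): [93 20 92]
  13. access 92: HIT. Cache (old->new): [93 20 92]
  14. access 92: HIT. Cache (old->new): [93 20 92]
  15. access 93: HIT. Cache (old->new): [93 20 92]
  16. access 20: HIT. Cache (old->new): [93 20 92]
  17. access 93: HIT. Cache (old->new): [93 20 92]
  18. access 63: MISS, evict 93. Cache (old->new): [20 92 63]
  19. access 20: HIT. Cache (old->new): [20 92 63]
  20. access 59: MISS, evict 20. Cache (old->new): [92 63 59]
  21. access 63: HIT. Cache (old->new): [92 63 59]
  22. access 76: MISS, evict 92. Cache (old->new): [63 59 76]
  23. access 63: HIT. Cache (old->new): [63 59 76]
  24. access 63: HIT. Cache (old->new): [63 59 76]
  25. access 63: HIT. Cache (old->new): [63 59 76]
  26. access 92: MISS, evict 63. Cache (old->new): [59 76 92]
  27. access 59: HIT. Cache (old->new): [59 76 92]
  28. access 20: MISS, evict 59. Cache (old->new): [76 92 20]
  29. access 92: HIT. Cache (old->new): [76 92 20]
  30. access 20: HIT. Cache (old->new): [76 92 20]
  31. access 92: HIT. Cache (old->new): [76 92 20]
  32. access 76: HIT. Cache (old->new): [76 92 20]
  33. access 93: MISS, evict 76. Cache (old->new): [92 20 93]
  34. access 92: HIT. Cache (old->new): [92 20 93]
  35. access 20: HIT. Cache (old->new): [92 20 93]
  36. access 92: HIT. Cache (old->new): [92 20 93]
  37. access 76: MISS, evict 92. Cache (old->new): [20 93 76]
  38. access 93: HIT. Cache (old->new): [20 93 76]
  39. access 92: MISS, evict 20. Cache (old->new): [93 76 92]
Total: 24 hits, 15 misses, 12 evictions

Answer: 76 92 93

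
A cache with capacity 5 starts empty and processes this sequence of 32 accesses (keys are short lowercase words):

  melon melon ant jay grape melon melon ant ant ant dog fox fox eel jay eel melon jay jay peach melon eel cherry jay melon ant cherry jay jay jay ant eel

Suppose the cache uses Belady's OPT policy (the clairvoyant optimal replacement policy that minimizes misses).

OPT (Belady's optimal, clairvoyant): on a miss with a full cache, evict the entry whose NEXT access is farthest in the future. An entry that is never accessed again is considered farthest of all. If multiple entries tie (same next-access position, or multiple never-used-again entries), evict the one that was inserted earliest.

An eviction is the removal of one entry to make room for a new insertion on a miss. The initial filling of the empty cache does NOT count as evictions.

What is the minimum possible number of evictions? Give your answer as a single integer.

Answer: 4

Derivation:
OPT (Belady) simulation (capacity=5):
  1. access melon: MISS. Cache: [melon]
  2. access melon: HIT. Next use of melon: step 6. Cache: [melon]
  3. access ant: MISS. Cache: [melon ant]
  4. access jay: MISS. Cache: [melon ant jay]
  5. access grape: MISS. Cache: [melon ant jay grape]
  6. access melon: HIT. Next use of melon: step 7. Cache: [melon ant jay grape]
  7. access melon: HIT. Next use of melon: step 17. Cache: [melon ant jay grape]
  8. access ant: HIT. Next use of ant: step 9. Cache: [melon ant jay grape]
  9. access ant: HIT. Next use of ant: step 10. Cache: [melon ant jay grape]
  10. access ant: HIT. Next use of ant: step 26. Cache: [melon ant jay grape]
  11. access dog: MISS. Cache: [melon ant jay grape dog]
  12. access fox: MISS, evict grape (next use: never). Cache: [melon ant jay dog fox]
  13. access fox: HIT. Next use of fox: never. Cache: [melon ant jay dog fox]
  14. access eel: MISS, evict dog (next use: never). Cache: [melon ant jay fox eel]
  15. access jay: HIT. Next use of jay: step 18. Cache: [melon ant jay fox eel]
  16. access eel: HIT. Next use of eel: step 22. Cache: [melon ant jay fox eel]
  17. access melon: HIT. Next use of melon: step 21. Cache: [melon ant jay fox eel]
  18. access jay: HIT. Next use of jay: step 19. Cache: [melon ant jay fox eel]
  19. access jay: HIT. Next use of jay: step 24. Cache: [melon ant jay fox eel]
  20. access peach: MISS, evict fox (next use: never). Cache: [melon ant jay eel peach]
  21. access melon: HIT. Next use of melon: step 25. Cache: [melon ant jay eel peach]
  22. access eel: HIT. Next use of eel: step 32. Cache: [melon ant jay eel peach]
  23. access cherry: MISS, evict peach (next use: never). Cache: [melon ant jay eel cherry]
  24. access jay: HIT. Next use of jay: step 28. Cache: [melon ant jay eel cherry]
  25. access melon: HIT. Next use of melon: never. Cache: [melon ant jay eel cherry]
  26. access ant: HIT. Next use of ant: step 31. Cache: [melon ant jay eel cherry]
  27. access cherry: HIT. Next use of cherry: never. Cache: [melon ant jay eel cherry]
  28. access jay: HIT. Next use of jay: step 29. Cache: [melon ant jay eel cherry]
  29. access jay: HIT. Next use of jay: step 30. Cache: [melon ant jay eel cherry]
  30. access jay: HIT. Next use of jay: never. Cache: [melon ant jay eel cherry]
  31. access ant: HIT. Next use of ant: never. Cache: [melon ant jay eel cherry]
  32. access eel: HIT. Next use of eel: never. Cache: [melon ant jay eel cherry]
Total: 23 hits, 9 misses, 4 evictions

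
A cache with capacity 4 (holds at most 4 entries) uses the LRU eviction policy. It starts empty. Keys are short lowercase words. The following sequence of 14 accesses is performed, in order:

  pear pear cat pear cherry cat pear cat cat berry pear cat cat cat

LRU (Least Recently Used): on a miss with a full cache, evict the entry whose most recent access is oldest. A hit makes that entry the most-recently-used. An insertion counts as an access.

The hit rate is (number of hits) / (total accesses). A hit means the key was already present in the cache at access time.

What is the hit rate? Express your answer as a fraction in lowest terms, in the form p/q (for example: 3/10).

Answer: 5/7

Derivation:
LRU simulation (capacity=4):
  1. access pear: MISS. Cache (LRU->MRU): [pear]
  2. access pear: HIT. Cache (LRU->MRU): [pear]
  3. access cat: MISS. Cache (LRU->MRU): [pear cat]
  4. access pear: HIT. Cache (LRU->MRU): [cat pear]
  5. access cherry: MISS. Cache (LRU->MRU): [cat pear cherry]
  6. access cat: HIT. Cache (LRU->MRU): [pear cherry cat]
  7. access pear: HIT. Cache (LRU->MRU): [cherry cat pear]
  8. access cat: HIT. Cache (LRU->MRU): [cherry pear cat]
  9. access cat: HIT. Cache (LRU->MRU): [cherry pear cat]
  10. access berry: MISS. Cache (LRU->MRU): [cherry pear cat berry]
  11. access pear: HIT. Cache (LRU->MRU): [cherry cat berry pear]
  12. access cat: HIT. Cache (LRU->MRU): [cherry berry pear cat]
  13. access cat: HIT. Cache (LRU->MRU): [cherry berry pear cat]
  14. access cat: HIT. Cache (LRU->MRU): [cherry berry pear cat]
Total: 10 hits, 4 misses, 0 evictions

Hit rate = 10/14 = 5/7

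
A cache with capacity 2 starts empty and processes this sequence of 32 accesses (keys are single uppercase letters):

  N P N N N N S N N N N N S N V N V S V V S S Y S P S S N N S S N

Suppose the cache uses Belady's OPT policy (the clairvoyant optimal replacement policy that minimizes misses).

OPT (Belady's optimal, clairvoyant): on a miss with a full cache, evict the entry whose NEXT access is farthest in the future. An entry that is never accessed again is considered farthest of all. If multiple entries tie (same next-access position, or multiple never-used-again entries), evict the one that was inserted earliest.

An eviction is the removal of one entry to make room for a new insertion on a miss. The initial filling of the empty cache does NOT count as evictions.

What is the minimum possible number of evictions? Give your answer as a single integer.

OPT (Belady) simulation (capacity=2):
  1. access N: MISS. Cache: [N]
  2. access P: MISS. Cache: [N P]
  3. access N: HIT. Next use of N: step 4. Cache: [N P]
  4. access N: HIT. Next use of N: step 5. Cache: [N P]
  5. access N: HIT. Next use of N: step 6. Cache: [N P]
  6. access N: HIT. Next use of N: step 8. Cache: [N P]
  7. access S: MISS, evict P (next use: step 25). Cache: [N S]
  8. access N: HIT. Next use of N: step 9. Cache: [N S]
  9. access N: HIT. Next use of N: step 10. Cache: [N S]
  10. access N: HIT. Next use of N: step 11. Cache: [N S]
  11. access N: HIT. Next use of N: step 12. Cache: [N S]
  12. access N: HIT. Next use of N: step 14. Cache: [N S]
  13. access S: HIT. Next use of S: step 18. Cache: [N S]
  14. access N: HIT. Next use of N: step 16. Cache: [N S]
  15. access V: MISS, evict S (next use: step 18). Cache: [N V]
  16. access N: HIT. Next use of N: step 28. Cache: [N V]
  17. access V: HIT. Next use of V: step 19. Cache: [N V]
  18. access S: MISS, evict N (next use: step 28). Cache: [V S]
  19. access V: HIT. Next use of V: step 20. Cache: [V S]
  20. access V: HIT. Next use of V: never. Cache: [V S]
  21. access S: HIT. Next use of S: step 22. Cache: [V S]
  22. access S: HIT. Next use of S: step 24. Cache: [V S]
  23. access Y: MISS, evict V (next use: never). Cache: [S Y]
  24. access S: HIT. Next use of S: step 26. Cache: [S Y]
  25. access P: MISS, evict Y (next use: never). Cache: [S P]
  26. access S: HIT. Next use of S: step 27. Cache: [S P]
  27. access S: HIT. Next use of S: step 30. Cache: [S P]
  28. access N: MISS, evict P (next use: never). Cache: [S N]
  29. access N: HIT. Next use of N: step 32. Cache: [S N]
  30. access S: HIT. Next use of S: step 31. Cache: [S N]
  31. access S: HIT. Next use of S: never. Cache: [S N]
  32. access N: HIT. Next use of N: never. Cache: [S N]
Total: 24 hits, 8 misses, 6 evictions

Answer: 6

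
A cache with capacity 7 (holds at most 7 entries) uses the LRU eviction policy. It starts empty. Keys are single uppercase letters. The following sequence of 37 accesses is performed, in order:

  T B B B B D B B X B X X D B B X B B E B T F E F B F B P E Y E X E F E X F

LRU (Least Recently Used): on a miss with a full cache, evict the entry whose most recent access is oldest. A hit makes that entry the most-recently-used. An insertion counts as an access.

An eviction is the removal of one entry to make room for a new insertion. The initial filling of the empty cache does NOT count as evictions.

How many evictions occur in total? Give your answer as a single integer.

LRU simulation (capacity=7):
  1. access T: MISS. Cache (LRU->MRU): [T]
  2. access B: MISS. Cache (LRU->MRU): [T B]
  3. access B: HIT. Cache (LRU->MRU): [T B]
  4. access B: HIT. Cache (LRU->MRU): [T B]
  5. access B: HIT. Cache (LRU->MRU): [T B]
  6. access D: MISS. Cache (LRU->MRU): [T B D]
  7. access B: HIT. Cache (LRU->MRU): [T D B]
  8. access B: HIT. Cache (LRU->MRU): [T D B]
  9. access X: MISS. Cache (LRU->MRU): [T D B X]
  10. access B: HIT. Cache (LRU->MRU): [T D X B]
  11. access X: HIT. Cache (LRU->MRU): [T D B X]
  12. access X: HIT. Cache (LRU->MRU): [T D B X]
  13. access D: HIT. Cache (LRU->MRU): [T B X D]
  14. access B: HIT. Cache (LRU->MRU): [T X D B]
  15. access B: HIT. Cache (LRU->MRU): [T X D B]
  16. access X: HIT. Cache (LRU->MRU): [T D B X]
  17. access B: HIT. Cache (LRU->MRU): [T D X B]
  18. access B: HIT. Cache (LRU->MRU): [T D X B]
  19. access E: MISS. Cache (LRU->MRU): [T D X B E]
  20. access B: HIT. Cache (LRU->MRU): [T D X E B]
  21. access T: HIT. Cache (LRU->MRU): [D X E B T]
  22. access F: MISS. Cache (LRU->MRU): [D X E B T F]
  23. access E: HIT. Cache (LRU->MRU): [D X B T F E]
  24. access F: HIT. Cache (LRU->MRU): [D X B T E F]
  25. access B: HIT. Cache (LRU->MRU): [D X T E F B]
  26. access F: HIT. Cache (LRU->MRU): [D X T E B F]
  27. access B: HIT. Cache (LRU->MRU): [D X T E F B]
  28. access P: MISS. Cache (LRU->MRU): [D X T E F B P]
  29. access E: HIT. Cache (LRU->MRU): [D X T F B P E]
  30. access Y: MISS, evict D. Cache (LRU->MRU): [X T F B P E Y]
  31. access E: HIT. Cache (LRU->MRU): [X T F B P Y E]
  32. access X: HIT. Cache (LRU->MRU): [T F B P Y E X]
  33. access E: HIT. Cache (LRU->MRU): [T F B P Y X E]
  34. access F: HIT. Cache (LRU->MRU): [T B P Y X E F]
  35. access E: HIT. Cache (LRU->MRU): [T B P Y X F E]
  36. access X: HIT. Cache (LRU->MRU): [T B P Y F E X]
  37. access F: HIT. Cache (LRU->MRU): [T B P Y E X F]
Total: 29 hits, 8 misses, 1 evictions

Answer: 1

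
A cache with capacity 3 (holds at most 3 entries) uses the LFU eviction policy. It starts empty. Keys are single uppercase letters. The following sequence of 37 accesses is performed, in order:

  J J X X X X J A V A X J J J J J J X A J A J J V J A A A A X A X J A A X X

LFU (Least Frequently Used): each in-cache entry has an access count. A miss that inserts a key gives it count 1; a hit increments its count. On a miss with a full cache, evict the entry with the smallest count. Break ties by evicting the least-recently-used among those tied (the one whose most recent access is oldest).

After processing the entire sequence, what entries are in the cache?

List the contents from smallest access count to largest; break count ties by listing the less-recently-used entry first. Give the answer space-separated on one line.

Answer: A X J

Derivation:
LFU simulation (capacity=3):
  1. access J: MISS. Cache: [J(c=1)]
  2. access J: HIT, count now 2. Cache: [J(c=2)]
  3. access X: MISS. Cache: [X(c=1) J(c=2)]
  4. access X: HIT, count now 2. Cache: [J(c=2) X(c=2)]
  5. access X: HIT, count now 3. Cache: [J(c=2) X(c=3)]
  6. access X: HIT, count now 4. Cache: [J(c=2) X(c=4)]
  7. access J: HIT, count now 3. Cache: [J(c=3) X(c=4)]
  8. access A: MISS. Cache: [A(c=1) J(c=3) X(c=4)]
  9. access V: MISS, evict A(c=1). Cache: [V(c=1) J(c=3) X(c=4)]
  10. access A: MISS, evict V(c=1). Cache: [A(c=1) J(c=3) X(c=4)]
  11. access X: HIT, count now 5. Cache: [A(c=1) J(c=3) X(c=5)]
  12. access J: HIT, count now 4. Cache: [A(c=1) J(c=4) X(c=5)]
  13. access J: HIT, count now 5. Cache: [A(c=1) X(c=5) J(c=5)]
  14. access J: HIT, count now 6. Cache: [A(c=1) X(c=5) J(c=6)]
  15. access J: HIT, count now 7. Cache: [A(c=1) X(c=5) J(c=7)]
  16. access J: HIT, count now 8. Cache: [A(c=1) X(c=5) J(c=8)]
  17. access J: HIT, count now 9. Cache: [A(c=1) X(c=5) J(c=9)]
  18. access X: HIT, count now 6. Cache: [A(c=1) X(c=6) J(c=9)]
  19. access A: HIT, count now 2. Cache: [A(c=2) X(c=6) J(c=9)]
  20. access J: HIT, count now 10. Cache: [A(c=2) X(c=6) J(c=10)]
  21. access A: HIT, count now 3. Cache: [A(c=3) X(c=6) J(c=10)]
  22. access J: HIT, count now 11. Cache: [A(c=3) X(c=6) J(c=11)]
  23. access J: HIT, count now 12. Cache: [A(c=3) X(c=6) J(c=12)]
  24. access V: MISS, evict A(c=3). Cache: [V(c=1) X(c=6) J(c=12)]
  25. access J: HIT, count now 13. Cache: [V(c=1) X(c=6) J(c=13)]
  26. access A: MISS, evict V(c=1). Cache: [A(c=1) X(c=6) J(c=13)]
  27. access A: HIT, count now 2. Cache: [A(c=2) X(c=6) J(c=13)]
  28. access A: HIT, count now 3. Cache: [A(c=3) X(c=6) J(c=13)]
  29. access A: HIT, count now 4. Cache: [A(c=4) X(c=6) J(c=13)]
  30. access X: HIT, count now 7. Cache: [A(c=4) X(c=7) J(c=13)]
  31. access A: HIT, count now 5. Cache: [A(c=5) X(c=7) J(c=13)]
  32. access X: HIT, count now 8. Cache: [A(c=5) X(c=8) J(c=13)]
  33. access J: HIT, count now 14. Cache: [A(c=5) X(c=8) J(c=14)]
  34. access A: HIT, count now 6. Cache: [A(c=6) X(c=8) J(c=14)]
  35. access A: HIT, count now 7. Cache: [A(c=7) X(c=8) J(c=14)]
  36. access X: HIT, count now 9. Cache: [A(c=7) X(c=9) J(c=14)]
  37. access X: HIT, count now 10. Cache: [A(c=7) X(c=10) J(c=14)]
Total: 30 hits, 7 misses, 4 evictions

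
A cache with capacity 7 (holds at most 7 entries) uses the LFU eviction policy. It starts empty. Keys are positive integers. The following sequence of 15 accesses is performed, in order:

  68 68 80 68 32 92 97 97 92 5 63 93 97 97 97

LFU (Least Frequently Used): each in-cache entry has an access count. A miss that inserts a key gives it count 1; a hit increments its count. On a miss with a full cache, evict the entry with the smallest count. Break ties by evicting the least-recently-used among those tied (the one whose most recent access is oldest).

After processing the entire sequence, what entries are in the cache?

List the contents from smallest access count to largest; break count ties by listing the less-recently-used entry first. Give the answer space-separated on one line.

Answer: 32 5 63 93 92 68 97

Derivation:
LFU simulation (capacity=7):
  1. access 68: MISS. Cache: [68(c=1)]
  2. access 68: HIT, count now 2. Cache: [68(c=2)]
  3. access 80: MISS. Cache: [80(c=1) 68(c=2)]
  4. access 68: HIT, count now 3. Cache: [80(c=1) 68(c=3)]
  5. access 32: MISS. Cache: [80(c=1) 32(c=1) 68(c=3)]
  6. access 92: MISS. Cache: [80(c=1) 32(c=1) 92(c=1) 68(c=3)]
  7. access 97: MISS. Cache: [80(c=1) 32(c=1) 92(c=1) 97(c=1) 68(c=3)]
  8. access 97: HIT, count now 2. Cache: [80(c=1) 32(c=1) 92(c=1) 97(c=2) 68(c=3)]
  9. access 92: HIT, count now 2. Cache: [80(c=1) 32(c=1) 97(c=2) 92(c=2) 68(c=3)]
  10. access 5: MISS. Cache: [80(c=1) 32(c=1) 5(c=1) 97(c=2) 92(c=2) 68(c=3)]
  11. access 63: MISS. Cache: [80(c=1) 32(c=1) 5(c=1) 63(c=1) 97(c=2) 92(c=2) 68(c=3)]
  12. access 93: MISS, evict 80(c=1). Cache: [32(c=1) 5(c=1) 63(c=1) 93(c=1) 97(c=2) 92(c=2) 68(c=3)]
  13. access 97: HIT, count now 3. Cache: [32(c=1) 5(c=1) 63(c=1) 93(c=1) 92(c=2) 68(c=3) 97(c=3)]
  14. access 97: HIT, count now 4. Cache: [32(c=1) 5(c=1) 63(c=1) 93(c=1) 92(c=2) 68(c=3) 97(c=4)]
  15. access 97: HIT, count now 5. Cache: [32(c=1) 5(c=1) 63(c=1) 93(c=1) 92(c=2) 68(c=3) 97(c=5)]
Total: 7 hits, 8 misses, 1 evictions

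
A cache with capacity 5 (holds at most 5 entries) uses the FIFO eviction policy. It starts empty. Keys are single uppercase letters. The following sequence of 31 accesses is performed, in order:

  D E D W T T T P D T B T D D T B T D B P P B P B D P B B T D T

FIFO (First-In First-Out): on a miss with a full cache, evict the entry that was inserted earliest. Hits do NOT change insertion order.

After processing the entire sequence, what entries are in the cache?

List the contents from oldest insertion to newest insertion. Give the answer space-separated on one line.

FIFO simulation (capacity=5):
  1. access D: MISS. Cache (old->new): [D]
  2. access E: MISS. Cache (old->new): [D E]
  3. access D: HIT. Cache (old->new): [D E]
  4. access W: MISS. Cache (old->new): [D E W]
  5. access T: MISS. Cache (old->new): [D E W T]
  6. access T: HIT. Cache (old->new): [D E W T]
  7. access T: HIT. Cache (old->new): [D E W T]
  8. access P: MISS. Cache (old->new): [D E W T P]
  9. access D: HIT. Cache (old->new): [D E W T P]
  10. access T: HIT. Cache (old->new): [D E W T P]
  11. access B: MISS, evict D. Cache (old->new): [E W T P B]
  12. access T: HIT. Cache (old->new): [E W T P B]
  13. access D: MISS, evict E. Cache (old->new): [W T P B D]
  14. access D: HIT. Cache (old->new): [W T P B D]
  15. access T: HIT. Cache (old->new): [W T P B D]
  16. access B: HIT. Cache (old->new): [W T P B D]
  17. access T: HIT. Cache (old->new): [W T P B D]
  18. access D: HIT. Cache (old->new): [W T P B D]
  19. access B: HIT. Cache (old->new): [W T P B D]
  20. access P: HIT. Cache (old->new): [W T P B D]
  21. access P: HIT. Cache (old->new): [W T P B D]
  22. access B: HIT. Cache (old->new): [W T P B D]
  23. access P: HIT. Cache (old->new): [W T P B D]
  24. access B: HIT. Cache (old->new): [W T P B D]
  25. access D: HIT. Cache (old->new): [W T P B D]
  26. access P: HIT. Cache (old->new): [W T P B D]
  27. access B: HIT. Cache (old->new): [W T P B D]
  28. access B: HIT. Cache (old->new): [W T P B D]
  29. access T: HIT. Cache (old->new): [W T P B D]
  30. access D: HIT. Cache (old->new): [W T P B D]
  31. access T: HIT. Cache (old->new): [W T P B D]
Total: 24 hits, 7 misses, 2 evictions

Answer: W T P B D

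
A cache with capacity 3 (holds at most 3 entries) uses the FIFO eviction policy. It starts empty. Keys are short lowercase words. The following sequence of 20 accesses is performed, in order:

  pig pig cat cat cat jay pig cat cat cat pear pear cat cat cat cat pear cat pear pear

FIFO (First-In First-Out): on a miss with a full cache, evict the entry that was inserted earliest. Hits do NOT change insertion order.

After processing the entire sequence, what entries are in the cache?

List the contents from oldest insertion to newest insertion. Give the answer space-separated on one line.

Answer: cat jay pear

Derivation:
FIFO simulation (capacity=3):
  1. access pig: MISS. Cache (old->new): [pig]
  2. access pig: HIT. Cache (old->new): [pig]
  3. access cat: MISS. Cache (old->new): [pig cat]
  4. access cat: HIT. Cache (old->new): [pig cat]
  5. access cat: HIT. Cache (old->new): [pig cat]
  6. access jay: MISS. Cache (old->new): [pig cat jay]
  7. access pig: HIT. Cache (old->new): [pig cat jay]
  8. access cat: HIT. Cache (old->new): [pig cat jay]
  9. access cat: HIT. Cache (old->new): [pig cat jay]
  10. access cat: HIT. Cache (old->new): [pig cat jay]
  11. access pear: MISS, evict pig. Cache (old->new): [cat jay pear]
  12. access pear: HIT. Cache (old->new): [cat jay pear]
  13. access cat: HIT. Cache (old->new): [cat jay pear]
  14. access cat: HIT. Cache (old->new): [cat jay pear]
  15. access cat: HIT. Cache (old->new): [cat jay pear]
  16. access cat: HIT. Cache (old->new): [cat jay pear]
  17. access pear: HIT. Cache (old->new): [cat jay pear]
  18. access cat: HIT. Cache (old->new): [cat jay pear]
  19. access pear: HIT. Cache (old->new): [cat jay pear]
  20. access pear: HIT. Cache (old->new): [cat jay pear]
Total: 16 hits, 4 misses, 1 evictions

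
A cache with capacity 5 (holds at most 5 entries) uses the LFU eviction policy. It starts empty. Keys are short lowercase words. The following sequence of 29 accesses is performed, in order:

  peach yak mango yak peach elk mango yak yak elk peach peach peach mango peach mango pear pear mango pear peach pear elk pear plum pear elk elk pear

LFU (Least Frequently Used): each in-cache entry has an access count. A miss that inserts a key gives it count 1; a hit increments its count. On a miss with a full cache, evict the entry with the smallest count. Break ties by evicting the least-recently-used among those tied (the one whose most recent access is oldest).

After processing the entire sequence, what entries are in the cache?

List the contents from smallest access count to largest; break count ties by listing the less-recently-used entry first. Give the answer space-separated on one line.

LFU simulation (capacity=5):
  1. access peach: MISS. Cache: [peach(c=1)]
  2. access yak: MISS. Cache: [peach(c=1) yak(c=1)]
  3. access mango: MISS. Cache: [peach(c=1) yak(c=1) mango(c=1)]
  4. access yak: HIT, count now 2. Cache: [peach(c=1) mango(c=1) yak(c=2)]
  5. access peach: HIT, count now 2. Cache: [mango(c=1) yak(c=2) peach(c=2)]
  6. access elk: MISS. Cache: [mango(c=1) elk(c=1) yak(c=2) peach(c=2)]
  7. access mango: HIT, count now 2. Cache: [elk(c=1) yak(c=2) peach(c=2) mango(c=2)]
  8. access yak: HIT, count now 3. Cache: [elk(c=1) peach(c=2) mango(c=2) yak(c=3)]
  9. access yak: HIT, count now 4. Cache: [elk(c=1) peach(c=2) mango(c=2) yak(c=4)]
  10. access elk: HIT, count now 2. Cache: [peach(c=2) mango(c=2) elk(c=2) yak(c=4)]
  11. access peach: HIT, count now 3. Cache: [mango(c=2) elk(c=2) peach(c=3) yak(c=4)]
  12. access peach: HIT, count now 4. Cache: [mango(c=2) elk(c=2) yak(c=4) peach(c=4)]
  13. access peach: HIT, count now 5. Cache: [mango(c=2) elk(c=2) yak(c=4) peach(c=5)]
  14. access mango: HIT, count now 3. Cache: [elk(c=2) mango(c=3) yak(c=4) peach(c=5)]
  15. access peach: HIT, count now 6. Cache: [elk(c=2) mango(c=3) yak(c=4) peach(c=6)]
  16. access mango: HIT, count now 4. Cache: [elk(c=2) yak(c=4) mango(c=4) peach(c=6)]
  17. access pear: MISS. Cache: [pear(c=1) elk(c=2) yak(c=4) mango(c=4) peach(c=6)]
  18. access pear: HIT, count now 2. Cache: [elk(c=2) pear(c=2) yak(c=4) mango(c=4) peach(c=6)]
  19. access mango: HIT, count now 5. Cache: [elk(c=2) pear(c=2) yak(c=4) mango(c=5) peach(c=6)]
  20. access pear: HIT, count now 3. Cache: [elk(c=2) pear(c=3) yak(c=4) mango(c=5) peach(c=6)]
  21. access peach: HIT, count now 7. Cache: [elk(c=2) pear(c=3) yak(c=4) mango(c=5) peach(c=7)]
  22. access pear: HIT, count now 4. Cache: [elk(c=2) yak(c=4) pear(c=4) mango(c=5) peach(c=7)]
  23. access elk: HIT, count now 3. Cache: [elk(c=3) yak(c=4) pear(c=4) mango(c=5) peach(c=7)]
  24. access pear: HIT, count now 5. Cache: [elk(c=3) yak(c=4) mango(c=5) pear(c=5) peach(c=7)]
  25. access plum: MISS, evict elk(c=3). Cache: [plum(c=1) yak(c=4) mango(c=5) pear(c=5) peach(c=7)]
  26. access pear: HIT, count now 6. Cache: [plum(c=1) yak(c=4) mango(c=5) pear(c=6) peach(c=7)]
  27. access elk: MISS, evict plum(c=1). Cache: [elk(c=1) yak(c=4) mango(c=5) pear(c=6) peach(c=7)]
  28. access elk: HIT, count now 2. Cache: [elk(c=2) yak(c=4) mango(c=5) pear(c=6) peach(c=7)]
  29. access pear: HIT, count now 7. Cache: [elk(c=2) yak(c=4) mango(c=5) peach(c=7) pear(c=7)]
Total: 22 hits, 7 misses, 2 evictions

Answer: elk yak mango peach pear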